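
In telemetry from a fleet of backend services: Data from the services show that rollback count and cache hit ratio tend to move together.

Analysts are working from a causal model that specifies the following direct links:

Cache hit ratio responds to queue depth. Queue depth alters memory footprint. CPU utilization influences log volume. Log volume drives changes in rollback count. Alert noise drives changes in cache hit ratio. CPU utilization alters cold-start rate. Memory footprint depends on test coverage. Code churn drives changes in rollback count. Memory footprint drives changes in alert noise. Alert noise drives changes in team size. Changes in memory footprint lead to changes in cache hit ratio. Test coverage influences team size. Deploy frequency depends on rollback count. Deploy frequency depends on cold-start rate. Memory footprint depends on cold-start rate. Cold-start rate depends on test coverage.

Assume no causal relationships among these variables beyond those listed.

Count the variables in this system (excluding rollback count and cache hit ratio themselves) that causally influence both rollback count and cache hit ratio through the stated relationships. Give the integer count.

The common causes are: CPU utilization (to rollback count via CPU utilization → log volume → rollback count; to cache hit ratio via CPU utilization → cold-start rate → memory footprint → cache hit ratio).
Every other variable lacks a causal path to at least one of rollback count and cache hit ratio.

1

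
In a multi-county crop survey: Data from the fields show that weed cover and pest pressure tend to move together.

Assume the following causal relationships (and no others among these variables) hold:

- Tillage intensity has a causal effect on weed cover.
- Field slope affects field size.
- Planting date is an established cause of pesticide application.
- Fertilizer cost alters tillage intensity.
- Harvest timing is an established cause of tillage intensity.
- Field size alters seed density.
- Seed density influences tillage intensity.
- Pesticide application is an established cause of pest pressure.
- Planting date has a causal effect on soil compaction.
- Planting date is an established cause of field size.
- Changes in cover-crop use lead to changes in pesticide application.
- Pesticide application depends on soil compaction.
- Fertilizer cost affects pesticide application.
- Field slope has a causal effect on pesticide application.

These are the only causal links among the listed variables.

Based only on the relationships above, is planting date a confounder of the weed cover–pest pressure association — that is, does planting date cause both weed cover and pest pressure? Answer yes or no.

yes

Planting date has a causal path to weed cover (planting date → field size → seed density → tillage intensity → weed cover) and to pest pressure (planting date → pesticide application → pest pressure), so it is a common cause of both — a confounder.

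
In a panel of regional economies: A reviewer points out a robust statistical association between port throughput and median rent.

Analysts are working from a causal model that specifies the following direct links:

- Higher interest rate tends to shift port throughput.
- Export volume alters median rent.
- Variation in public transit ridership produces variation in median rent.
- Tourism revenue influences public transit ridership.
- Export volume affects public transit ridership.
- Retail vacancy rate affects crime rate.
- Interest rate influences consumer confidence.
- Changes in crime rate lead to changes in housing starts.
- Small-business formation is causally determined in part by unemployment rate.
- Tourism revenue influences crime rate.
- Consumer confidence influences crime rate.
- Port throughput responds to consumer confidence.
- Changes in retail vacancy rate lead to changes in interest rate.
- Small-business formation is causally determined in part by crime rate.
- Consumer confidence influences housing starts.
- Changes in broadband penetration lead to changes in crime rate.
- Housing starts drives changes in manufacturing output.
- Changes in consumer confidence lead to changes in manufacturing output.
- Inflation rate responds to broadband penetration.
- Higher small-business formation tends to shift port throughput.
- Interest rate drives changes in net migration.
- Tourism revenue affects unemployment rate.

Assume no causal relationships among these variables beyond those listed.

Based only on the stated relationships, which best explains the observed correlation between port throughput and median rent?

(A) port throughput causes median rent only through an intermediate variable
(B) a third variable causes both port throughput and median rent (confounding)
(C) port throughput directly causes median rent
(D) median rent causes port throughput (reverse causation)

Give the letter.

Tourism revenue causes port throughput (tourism revenue → unemployment rate → small-business formation → port throughput) and median rent (tourism revenue → public transit ridership → median rent) — a common cause creating the correlation.
There is no stated path from port throughput to median rent or from median rent to port throughput, so neither direct nor reverse causation applies.

B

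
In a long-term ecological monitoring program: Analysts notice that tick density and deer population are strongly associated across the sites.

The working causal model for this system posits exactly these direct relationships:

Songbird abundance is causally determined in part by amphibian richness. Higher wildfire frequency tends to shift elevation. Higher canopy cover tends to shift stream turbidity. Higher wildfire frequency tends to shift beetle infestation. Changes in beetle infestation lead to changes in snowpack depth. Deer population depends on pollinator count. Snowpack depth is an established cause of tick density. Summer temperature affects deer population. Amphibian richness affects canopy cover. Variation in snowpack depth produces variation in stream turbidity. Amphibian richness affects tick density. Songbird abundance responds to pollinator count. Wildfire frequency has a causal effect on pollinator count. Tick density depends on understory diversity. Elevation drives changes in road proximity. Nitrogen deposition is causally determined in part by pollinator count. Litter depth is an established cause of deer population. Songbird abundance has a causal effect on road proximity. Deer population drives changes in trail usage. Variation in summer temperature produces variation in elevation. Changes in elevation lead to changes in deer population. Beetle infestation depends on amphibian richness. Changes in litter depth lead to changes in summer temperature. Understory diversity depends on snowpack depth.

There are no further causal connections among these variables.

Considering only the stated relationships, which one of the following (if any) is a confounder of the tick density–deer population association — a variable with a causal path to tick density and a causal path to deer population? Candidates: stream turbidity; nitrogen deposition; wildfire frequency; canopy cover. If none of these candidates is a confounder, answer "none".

wildfire frequency

Wildfire frequency causes tick density (wildfire frequency → beetle infestation → snowpack depth → tick density) and also causes deer population (wildfire frequency → pollinator count → deer population); it is a common cause of both.
Each of the other candidates lacks a causal path to at least one of tick density and deer population, so they do not confound the relationship.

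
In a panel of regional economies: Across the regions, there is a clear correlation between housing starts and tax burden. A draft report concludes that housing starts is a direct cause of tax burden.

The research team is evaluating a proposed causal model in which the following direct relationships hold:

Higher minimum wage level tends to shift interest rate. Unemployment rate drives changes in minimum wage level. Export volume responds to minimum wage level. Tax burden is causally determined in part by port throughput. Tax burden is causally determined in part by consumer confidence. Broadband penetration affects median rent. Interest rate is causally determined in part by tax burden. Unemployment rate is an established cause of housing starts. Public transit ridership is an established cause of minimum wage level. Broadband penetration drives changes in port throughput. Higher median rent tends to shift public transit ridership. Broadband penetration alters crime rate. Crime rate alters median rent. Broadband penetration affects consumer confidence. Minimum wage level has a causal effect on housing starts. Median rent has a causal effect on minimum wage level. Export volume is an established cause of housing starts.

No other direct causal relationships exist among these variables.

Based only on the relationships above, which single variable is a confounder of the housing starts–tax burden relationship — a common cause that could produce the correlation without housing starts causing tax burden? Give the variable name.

Broadband penetration has a causal path to housing starts (broadband penetration → median rent → minimum wage level → housing starts) and a separate causal path to tax burden (broadband penetration → consumer confidence → tax burden), so it is a common cause of both.
No stated relationship gives housing starts a causal route to tax burden, so the correlation is explained by the shared upstream cause rather than a direct effect.

broadband penetration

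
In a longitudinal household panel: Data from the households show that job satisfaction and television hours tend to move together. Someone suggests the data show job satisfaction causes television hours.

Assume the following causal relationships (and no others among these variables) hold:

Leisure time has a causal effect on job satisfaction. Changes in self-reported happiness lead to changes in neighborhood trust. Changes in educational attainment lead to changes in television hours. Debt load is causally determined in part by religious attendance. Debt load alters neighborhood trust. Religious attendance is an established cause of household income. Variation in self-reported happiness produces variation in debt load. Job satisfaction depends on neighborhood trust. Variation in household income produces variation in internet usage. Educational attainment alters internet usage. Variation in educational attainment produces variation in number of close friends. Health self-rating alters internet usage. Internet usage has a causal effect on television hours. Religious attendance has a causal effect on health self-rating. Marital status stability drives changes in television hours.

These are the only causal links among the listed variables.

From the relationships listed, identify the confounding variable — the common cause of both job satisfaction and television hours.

Religious attendance has a causal path to job satisfaction (religious attendance → debt load → neighborhood trust → job satisfaction) and a separate causal path to television hours (religious attendance → household income → internet usage → television hours), so it is a common cause of both.
No stated relationship gives job satisfaction a causal route to television hours, so the correlation is explained by the shared upstream cause rather than a direct effect.

religious attendance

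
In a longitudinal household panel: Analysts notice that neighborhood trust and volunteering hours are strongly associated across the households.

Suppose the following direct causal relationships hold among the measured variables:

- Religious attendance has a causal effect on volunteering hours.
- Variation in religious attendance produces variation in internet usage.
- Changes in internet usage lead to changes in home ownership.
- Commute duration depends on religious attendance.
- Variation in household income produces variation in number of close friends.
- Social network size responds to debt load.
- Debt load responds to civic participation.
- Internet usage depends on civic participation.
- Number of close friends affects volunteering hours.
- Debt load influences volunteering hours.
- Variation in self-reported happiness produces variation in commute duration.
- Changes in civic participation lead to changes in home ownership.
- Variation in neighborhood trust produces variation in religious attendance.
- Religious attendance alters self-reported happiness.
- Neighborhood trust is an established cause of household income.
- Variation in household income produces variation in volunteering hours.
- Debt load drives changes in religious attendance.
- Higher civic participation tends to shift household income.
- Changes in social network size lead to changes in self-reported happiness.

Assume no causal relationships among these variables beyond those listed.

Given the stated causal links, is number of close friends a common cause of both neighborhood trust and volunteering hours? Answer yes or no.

Number of close friends has no stated causal path to neighborhood trust. A confounder must cause both variables, so number of close friends does not qualify.

no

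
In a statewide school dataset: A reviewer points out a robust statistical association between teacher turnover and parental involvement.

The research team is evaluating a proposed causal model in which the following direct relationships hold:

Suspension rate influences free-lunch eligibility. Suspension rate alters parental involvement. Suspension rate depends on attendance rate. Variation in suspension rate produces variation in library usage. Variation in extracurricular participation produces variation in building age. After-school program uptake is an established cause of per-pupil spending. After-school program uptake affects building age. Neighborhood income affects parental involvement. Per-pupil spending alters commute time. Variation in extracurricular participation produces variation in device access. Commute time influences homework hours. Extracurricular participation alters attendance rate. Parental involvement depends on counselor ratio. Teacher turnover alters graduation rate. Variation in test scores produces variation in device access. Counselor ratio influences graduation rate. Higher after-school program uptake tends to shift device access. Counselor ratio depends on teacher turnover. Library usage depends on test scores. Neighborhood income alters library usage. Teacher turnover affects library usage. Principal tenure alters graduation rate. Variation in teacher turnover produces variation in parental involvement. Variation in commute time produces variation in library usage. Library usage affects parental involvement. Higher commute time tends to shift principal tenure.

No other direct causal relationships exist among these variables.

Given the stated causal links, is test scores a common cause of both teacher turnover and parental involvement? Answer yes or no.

no

Test scores has no stated causal path to teacher turnover. A confounder must cause both variables, so test scores does not qualify.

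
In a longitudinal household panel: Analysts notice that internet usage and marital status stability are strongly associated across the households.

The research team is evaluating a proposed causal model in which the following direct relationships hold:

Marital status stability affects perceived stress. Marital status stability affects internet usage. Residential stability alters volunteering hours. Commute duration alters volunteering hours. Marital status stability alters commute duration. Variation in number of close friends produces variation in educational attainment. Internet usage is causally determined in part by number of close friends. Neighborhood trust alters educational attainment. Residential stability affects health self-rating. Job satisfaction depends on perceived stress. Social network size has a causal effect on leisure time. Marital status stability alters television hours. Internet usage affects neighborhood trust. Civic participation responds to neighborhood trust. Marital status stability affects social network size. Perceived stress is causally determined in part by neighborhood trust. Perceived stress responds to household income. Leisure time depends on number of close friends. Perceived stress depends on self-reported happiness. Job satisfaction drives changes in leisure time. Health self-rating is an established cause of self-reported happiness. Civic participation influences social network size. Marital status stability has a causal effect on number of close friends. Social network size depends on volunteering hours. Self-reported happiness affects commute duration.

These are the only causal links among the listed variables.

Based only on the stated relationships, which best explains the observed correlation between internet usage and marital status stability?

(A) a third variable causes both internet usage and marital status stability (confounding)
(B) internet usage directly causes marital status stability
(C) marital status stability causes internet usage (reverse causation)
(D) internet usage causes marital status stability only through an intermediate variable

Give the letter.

The stated link runs marital status stability → internet usage; internet usage has no causal path to marital status stability. No variable causes both, so confounding is ruled out. The correlation reflects reverse causation.

C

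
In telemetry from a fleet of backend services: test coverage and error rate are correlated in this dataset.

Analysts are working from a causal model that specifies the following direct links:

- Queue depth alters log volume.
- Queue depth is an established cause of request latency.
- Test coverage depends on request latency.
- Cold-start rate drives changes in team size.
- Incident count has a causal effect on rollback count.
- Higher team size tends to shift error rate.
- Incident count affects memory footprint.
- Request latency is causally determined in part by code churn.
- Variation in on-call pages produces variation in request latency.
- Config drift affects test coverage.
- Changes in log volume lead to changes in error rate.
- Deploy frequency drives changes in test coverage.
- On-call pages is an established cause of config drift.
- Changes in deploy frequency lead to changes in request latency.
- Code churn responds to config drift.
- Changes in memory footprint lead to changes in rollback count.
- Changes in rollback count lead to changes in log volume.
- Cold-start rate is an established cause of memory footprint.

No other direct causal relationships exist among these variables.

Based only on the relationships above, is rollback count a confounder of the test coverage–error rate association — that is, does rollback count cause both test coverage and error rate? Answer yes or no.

no

Rollback count has no stated causal path to test coverage. A confounder must cause both variables, so rollback count does not qualify.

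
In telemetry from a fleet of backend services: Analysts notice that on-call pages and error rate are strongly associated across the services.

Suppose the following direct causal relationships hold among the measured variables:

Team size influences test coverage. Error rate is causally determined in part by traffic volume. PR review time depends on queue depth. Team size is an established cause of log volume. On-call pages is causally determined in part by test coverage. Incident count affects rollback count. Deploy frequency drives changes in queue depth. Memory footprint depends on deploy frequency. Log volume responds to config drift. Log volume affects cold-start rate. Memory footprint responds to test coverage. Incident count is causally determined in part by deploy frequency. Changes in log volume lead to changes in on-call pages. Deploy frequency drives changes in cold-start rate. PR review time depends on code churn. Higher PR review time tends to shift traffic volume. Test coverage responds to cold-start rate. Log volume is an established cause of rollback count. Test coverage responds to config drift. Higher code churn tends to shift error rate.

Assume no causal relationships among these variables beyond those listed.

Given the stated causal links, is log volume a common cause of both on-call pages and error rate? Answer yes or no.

no

Log volume has no stated causal path to error rate. A confounder must cause both variables, so log volume does not qualify.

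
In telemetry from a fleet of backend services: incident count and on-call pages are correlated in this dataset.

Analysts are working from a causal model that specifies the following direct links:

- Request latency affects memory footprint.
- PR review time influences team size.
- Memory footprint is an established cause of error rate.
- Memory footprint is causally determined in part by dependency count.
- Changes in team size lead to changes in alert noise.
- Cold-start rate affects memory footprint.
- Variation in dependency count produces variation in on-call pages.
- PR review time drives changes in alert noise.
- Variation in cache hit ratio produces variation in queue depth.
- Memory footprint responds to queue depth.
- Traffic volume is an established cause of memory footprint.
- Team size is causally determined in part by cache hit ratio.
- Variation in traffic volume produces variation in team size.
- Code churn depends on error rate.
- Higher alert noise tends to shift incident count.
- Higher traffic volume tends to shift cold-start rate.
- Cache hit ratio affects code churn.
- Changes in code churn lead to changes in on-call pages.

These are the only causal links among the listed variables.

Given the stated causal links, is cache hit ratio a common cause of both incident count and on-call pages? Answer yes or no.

Cache hit ratio has a causal path to incident count (cache hit ratio → team size → alert noise → incident count) and to on-call pages (cache hit ratio → code churn → on-call pages), so it is a common cause of both — a confounder.

yes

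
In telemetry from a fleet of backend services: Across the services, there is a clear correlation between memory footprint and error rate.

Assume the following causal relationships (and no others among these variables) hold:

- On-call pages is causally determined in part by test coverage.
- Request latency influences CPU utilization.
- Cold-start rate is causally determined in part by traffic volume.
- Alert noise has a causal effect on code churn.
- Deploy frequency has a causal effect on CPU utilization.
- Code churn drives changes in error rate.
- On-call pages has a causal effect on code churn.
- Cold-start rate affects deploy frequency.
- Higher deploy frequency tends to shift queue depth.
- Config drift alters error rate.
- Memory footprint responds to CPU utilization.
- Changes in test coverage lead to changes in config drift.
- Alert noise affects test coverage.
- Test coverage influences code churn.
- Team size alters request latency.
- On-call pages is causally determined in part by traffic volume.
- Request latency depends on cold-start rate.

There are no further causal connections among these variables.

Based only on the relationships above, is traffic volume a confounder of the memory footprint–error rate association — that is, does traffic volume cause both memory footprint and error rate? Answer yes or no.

Traffic volume has a causal path to memory footprint (traffic volume → cold-start rate → deploy frequency → CPU utilization → memory footprint) and to error rate (traffic volume → on-call pages → code churn → error rate), so it is a common cause of both — a confounder.

yes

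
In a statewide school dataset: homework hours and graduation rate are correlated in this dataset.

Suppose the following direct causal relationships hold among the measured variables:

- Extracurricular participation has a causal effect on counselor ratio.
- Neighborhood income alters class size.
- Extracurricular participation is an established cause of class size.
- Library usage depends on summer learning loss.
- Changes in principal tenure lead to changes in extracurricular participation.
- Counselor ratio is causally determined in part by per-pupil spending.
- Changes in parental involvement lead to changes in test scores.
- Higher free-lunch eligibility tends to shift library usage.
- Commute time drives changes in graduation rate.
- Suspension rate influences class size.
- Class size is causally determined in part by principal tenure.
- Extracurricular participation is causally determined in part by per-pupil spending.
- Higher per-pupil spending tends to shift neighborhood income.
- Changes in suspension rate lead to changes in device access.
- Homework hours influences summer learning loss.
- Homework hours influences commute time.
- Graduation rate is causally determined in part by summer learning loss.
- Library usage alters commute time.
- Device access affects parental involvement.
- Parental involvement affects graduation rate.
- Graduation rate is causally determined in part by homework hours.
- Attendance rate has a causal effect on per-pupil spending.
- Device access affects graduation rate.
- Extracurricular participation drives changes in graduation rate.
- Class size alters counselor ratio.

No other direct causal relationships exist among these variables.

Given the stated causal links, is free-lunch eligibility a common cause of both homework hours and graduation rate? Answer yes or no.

Free-lunch eligibility has no stated causal path to homework hours. A confounder must cause both variables, so free-lunch eligibility does not qualify.

no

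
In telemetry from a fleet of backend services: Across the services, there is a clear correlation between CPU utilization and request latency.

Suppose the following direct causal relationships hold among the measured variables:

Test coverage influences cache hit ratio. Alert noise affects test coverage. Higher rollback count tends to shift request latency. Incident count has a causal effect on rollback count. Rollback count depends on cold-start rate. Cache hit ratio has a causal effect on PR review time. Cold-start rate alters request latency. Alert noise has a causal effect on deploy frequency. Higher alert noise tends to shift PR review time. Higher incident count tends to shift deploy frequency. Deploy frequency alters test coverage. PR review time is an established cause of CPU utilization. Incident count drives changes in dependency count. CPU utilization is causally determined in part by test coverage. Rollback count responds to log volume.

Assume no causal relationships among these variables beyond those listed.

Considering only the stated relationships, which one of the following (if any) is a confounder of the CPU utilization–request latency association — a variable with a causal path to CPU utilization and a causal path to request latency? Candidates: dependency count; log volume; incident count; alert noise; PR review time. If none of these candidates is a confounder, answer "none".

incident count

Incident count causes CPU utilization (incident count → deploy frequency → test coverage → CPU utilization) and also causes request latency (incident count → rollback count → request latency); it is a common cause of both.
Each of the other candidates lacks a causal path to at least one of CPU utilization and request latency, so they do not confound the relationship.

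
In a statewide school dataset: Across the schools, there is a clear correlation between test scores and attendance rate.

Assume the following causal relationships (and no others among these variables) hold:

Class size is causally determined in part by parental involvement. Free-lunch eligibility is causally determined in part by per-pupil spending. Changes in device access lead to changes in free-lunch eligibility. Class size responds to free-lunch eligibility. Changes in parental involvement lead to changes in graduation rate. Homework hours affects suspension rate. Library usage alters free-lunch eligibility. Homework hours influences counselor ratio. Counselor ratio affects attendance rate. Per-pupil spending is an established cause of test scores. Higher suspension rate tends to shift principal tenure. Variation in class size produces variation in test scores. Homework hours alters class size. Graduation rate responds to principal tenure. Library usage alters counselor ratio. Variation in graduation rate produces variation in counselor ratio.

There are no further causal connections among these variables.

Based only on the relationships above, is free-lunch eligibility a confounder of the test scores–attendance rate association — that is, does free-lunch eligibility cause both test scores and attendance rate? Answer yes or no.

no

Free-lunch eligibility has no stated causal path to attendance rate. A confounder must cause both variables, so free-lunch eligibility does not qualify.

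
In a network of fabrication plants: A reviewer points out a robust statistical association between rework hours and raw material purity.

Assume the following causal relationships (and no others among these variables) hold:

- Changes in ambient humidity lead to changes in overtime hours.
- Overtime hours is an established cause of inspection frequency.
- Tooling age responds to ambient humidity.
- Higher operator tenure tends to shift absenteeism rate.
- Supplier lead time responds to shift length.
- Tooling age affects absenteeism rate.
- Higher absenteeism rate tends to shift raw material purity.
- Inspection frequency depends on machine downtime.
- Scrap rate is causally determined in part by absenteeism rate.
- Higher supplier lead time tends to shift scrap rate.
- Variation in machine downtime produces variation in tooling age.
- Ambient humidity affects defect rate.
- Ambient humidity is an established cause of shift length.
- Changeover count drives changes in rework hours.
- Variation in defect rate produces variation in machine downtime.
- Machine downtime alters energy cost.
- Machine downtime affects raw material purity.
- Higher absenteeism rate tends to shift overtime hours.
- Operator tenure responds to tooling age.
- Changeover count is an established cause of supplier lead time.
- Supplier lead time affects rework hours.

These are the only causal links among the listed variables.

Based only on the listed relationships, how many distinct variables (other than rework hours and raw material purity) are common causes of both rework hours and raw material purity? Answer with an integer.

1

The common causes are: ambient humidity (to rework hours via ambient humidity → shift length → supplier lead time → rework hours; to raw material purity via ambient humidity → tooling age → absenteeism rate → raw material purity).
Every other variable lacks a causal path to at least one of rework hours and raw material purity.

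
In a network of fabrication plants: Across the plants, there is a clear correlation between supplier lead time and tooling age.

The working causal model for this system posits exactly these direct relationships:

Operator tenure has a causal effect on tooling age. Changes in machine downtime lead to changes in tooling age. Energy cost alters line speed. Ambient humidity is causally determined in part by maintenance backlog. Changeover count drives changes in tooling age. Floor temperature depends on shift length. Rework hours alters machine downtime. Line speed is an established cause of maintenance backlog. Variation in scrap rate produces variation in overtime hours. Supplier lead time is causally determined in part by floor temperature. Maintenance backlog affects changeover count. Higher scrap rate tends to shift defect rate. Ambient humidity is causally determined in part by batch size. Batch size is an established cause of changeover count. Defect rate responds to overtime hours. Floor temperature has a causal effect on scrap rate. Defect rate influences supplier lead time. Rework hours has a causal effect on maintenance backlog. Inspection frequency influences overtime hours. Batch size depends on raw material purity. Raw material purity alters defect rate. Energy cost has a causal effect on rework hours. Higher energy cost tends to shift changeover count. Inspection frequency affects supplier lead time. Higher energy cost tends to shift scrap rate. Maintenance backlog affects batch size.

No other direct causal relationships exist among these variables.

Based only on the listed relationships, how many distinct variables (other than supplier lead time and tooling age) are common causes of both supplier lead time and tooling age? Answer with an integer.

2

The common causes are: energy cost (to supplier lead time via energy cost → scrap rate → defect rate → supplier lead time; to tooling age via energy cost → changeover count → tooling age); raw material purity (to supplier lead time via raw material purity → defect rate → supplier lead time; to tooling age via raw material purity → batch size → changeover count → tooling age).
Every other variable lacks a causal path to at least one of supplier lead time and tooling age.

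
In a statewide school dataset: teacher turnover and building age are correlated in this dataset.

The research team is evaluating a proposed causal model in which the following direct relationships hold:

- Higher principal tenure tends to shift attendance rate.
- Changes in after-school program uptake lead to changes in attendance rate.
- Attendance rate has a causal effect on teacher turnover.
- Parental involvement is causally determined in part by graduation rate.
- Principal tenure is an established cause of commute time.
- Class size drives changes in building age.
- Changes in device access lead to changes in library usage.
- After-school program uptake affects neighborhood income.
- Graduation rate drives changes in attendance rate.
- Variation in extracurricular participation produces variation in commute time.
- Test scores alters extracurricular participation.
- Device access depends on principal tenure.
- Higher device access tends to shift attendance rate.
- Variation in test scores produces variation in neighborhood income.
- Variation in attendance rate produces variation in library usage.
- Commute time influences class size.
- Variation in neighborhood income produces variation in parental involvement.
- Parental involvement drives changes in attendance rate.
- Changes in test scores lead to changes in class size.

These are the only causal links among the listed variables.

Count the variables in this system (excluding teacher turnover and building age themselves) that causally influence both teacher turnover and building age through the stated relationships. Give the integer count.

The common causes are: principal tenure (to teacher turnover via principal tenure → attendance rate → teacher turnover; to building age via principal tenure → commute time → class size → building age); test scores (to teacher turnover via test scores → neighborhood income → parental involvement → attendance rate → teacher turnover; to building age via test scores → class size → building age).
Every other variable lacks a causal path to at least one of teacher turnover and building age.

2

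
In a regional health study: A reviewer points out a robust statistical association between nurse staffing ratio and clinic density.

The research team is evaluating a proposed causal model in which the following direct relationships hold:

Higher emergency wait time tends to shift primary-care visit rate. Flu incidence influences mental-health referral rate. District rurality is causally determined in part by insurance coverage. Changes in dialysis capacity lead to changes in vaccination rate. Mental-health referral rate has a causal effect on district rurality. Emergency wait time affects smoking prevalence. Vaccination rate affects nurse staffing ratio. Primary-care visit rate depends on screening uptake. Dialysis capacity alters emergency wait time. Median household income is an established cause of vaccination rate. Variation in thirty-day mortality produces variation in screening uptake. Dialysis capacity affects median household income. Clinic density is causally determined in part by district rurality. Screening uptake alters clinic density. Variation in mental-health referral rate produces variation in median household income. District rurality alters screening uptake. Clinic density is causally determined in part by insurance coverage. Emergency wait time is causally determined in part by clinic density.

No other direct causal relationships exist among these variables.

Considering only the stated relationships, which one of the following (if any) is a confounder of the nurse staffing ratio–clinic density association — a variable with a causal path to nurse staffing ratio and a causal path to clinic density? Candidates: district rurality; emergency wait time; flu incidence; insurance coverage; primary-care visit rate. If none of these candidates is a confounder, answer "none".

flu incidence

Flu incidence causes nurse staffing ratio (flu incidence → mental-health referral rate → median household income → vaccination rate → nurse staffing ratio) and also causes clinic density (flu incidence → mental-health referral rate → district rurality → clinic density); it is a common cause of both.
Each of the other candidates lacks a causal path to at least one of nurse staffing ratio and clinic density, so they do not confound the relationship.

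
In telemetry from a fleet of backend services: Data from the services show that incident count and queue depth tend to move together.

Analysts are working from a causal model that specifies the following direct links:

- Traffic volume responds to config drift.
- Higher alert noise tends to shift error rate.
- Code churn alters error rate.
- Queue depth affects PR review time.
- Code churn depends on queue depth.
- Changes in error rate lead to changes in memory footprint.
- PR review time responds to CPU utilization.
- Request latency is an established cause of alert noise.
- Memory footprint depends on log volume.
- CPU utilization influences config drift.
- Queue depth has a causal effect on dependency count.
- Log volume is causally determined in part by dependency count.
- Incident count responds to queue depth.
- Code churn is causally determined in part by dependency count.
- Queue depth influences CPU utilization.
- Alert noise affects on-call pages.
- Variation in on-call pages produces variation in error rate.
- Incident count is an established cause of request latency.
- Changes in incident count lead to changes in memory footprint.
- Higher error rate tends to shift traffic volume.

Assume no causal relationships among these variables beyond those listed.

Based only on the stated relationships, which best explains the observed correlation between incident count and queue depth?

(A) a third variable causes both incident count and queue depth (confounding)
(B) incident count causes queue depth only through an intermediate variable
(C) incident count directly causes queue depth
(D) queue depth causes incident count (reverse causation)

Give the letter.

The stated link runs queue depth → incident count; incident count has no causal path to queue depth. No variable causes both, so confounding is ruled out. The correlation reflects reverse causation.

D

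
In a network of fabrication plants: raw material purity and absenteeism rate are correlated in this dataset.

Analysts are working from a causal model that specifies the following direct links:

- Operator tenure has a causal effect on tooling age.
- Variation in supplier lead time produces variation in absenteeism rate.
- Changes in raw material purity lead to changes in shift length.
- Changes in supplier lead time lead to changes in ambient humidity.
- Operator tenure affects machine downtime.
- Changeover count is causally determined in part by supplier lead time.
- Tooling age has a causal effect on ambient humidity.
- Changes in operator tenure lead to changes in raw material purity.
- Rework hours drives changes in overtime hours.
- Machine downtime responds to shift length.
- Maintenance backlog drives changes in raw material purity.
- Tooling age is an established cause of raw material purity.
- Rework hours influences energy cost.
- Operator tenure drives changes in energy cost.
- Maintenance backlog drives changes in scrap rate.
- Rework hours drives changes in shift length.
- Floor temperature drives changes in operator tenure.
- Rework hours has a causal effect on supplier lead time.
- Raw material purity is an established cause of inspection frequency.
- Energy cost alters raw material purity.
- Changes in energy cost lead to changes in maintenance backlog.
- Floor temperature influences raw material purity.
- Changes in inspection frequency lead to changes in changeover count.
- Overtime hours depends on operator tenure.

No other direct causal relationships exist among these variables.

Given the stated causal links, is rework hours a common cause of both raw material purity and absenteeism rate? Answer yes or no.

yes

Rework hours has a causal path to raw material purity (rework hours → energy cost → raw material purity) and to absenteeism rate (rework hours → supplier lead time → absenteeism rate), so it is a common cause of both — a confounder.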